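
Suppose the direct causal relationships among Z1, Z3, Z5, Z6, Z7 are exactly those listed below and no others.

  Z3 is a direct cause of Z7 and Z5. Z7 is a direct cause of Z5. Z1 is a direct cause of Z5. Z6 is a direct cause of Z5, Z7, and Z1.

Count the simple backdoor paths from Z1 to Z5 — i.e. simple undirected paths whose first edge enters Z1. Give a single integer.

3

A backdoor path from Z1 to Z5 is any simple undirected path whose first edge points into Z1 (i.e. leaves Z1 via a parent).
Parents of Z1: {Z6}.
Enumerating:
  P1: Z1 <- Z6 -> Z7 <- Z3 -> Z5
  P2: Z1 <- Z6 -> Z7 -> Z5
  P3: Z1 <- Z6 -> Z5
That exhausts the simple backdoor paths. Count: 3.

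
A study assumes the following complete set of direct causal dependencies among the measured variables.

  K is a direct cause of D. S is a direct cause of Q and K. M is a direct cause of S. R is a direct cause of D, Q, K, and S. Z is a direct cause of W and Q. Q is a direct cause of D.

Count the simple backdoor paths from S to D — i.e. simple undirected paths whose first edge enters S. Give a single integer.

3

A backdoor path from S to D is any simple undirected path whose first edge points into S (i.e. leaves S via a parent).
Parents of S: {M, R}.
Enumerating:
  P1: S <- R -> Q -> D
  P2: S <- R -> K -> D
  P3: S <- R -> D
That exhausts the simple backdoor paths. Count: 3.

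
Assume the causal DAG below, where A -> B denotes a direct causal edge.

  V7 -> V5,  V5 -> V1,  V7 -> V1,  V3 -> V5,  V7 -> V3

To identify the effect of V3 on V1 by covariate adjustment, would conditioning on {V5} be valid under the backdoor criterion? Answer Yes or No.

Backdoor paths from V3 to V1 (paths whose first edge points into V3):
  P1: V3 <- V7 -> V5 -> V1
  P2: V3 <- V7 -> V1
Condition 1 (no descendant of V3 in the set): FAILS — V5 is a descendant of V3.
Condition 2 (every backdoor path blocked by {V5}):
  P1: blocked at chain node V5 ∈ conditioning set.
  P2: open — no interior node is in the conditioning set.
{V5} does not satisfy the backdoor criterion.

No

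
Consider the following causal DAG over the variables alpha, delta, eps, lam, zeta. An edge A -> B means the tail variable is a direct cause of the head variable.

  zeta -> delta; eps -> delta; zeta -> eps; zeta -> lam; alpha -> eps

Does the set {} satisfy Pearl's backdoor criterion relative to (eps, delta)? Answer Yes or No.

No

Backdoor paths from eps to delta (paths whose first edge points into eps):
  P1: eps <- zeta -> delta
Condition 1 (no descendant of eps in the set): holds — descendants of eps are {delta}; none are in {}.
Condition 2 (every backdoor path blocked by {}):
  P1: open — no interior node is in the conditioning set.
{} does not satisfy the backdoor criterion.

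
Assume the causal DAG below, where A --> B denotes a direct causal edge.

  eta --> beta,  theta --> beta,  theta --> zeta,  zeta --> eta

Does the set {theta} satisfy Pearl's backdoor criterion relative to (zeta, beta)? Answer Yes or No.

Backdoor paths from zeta to beta (paths whose first edge points into zeta):
  P1: zeta <- theta -> beta
Condition 1 (no descendant of zeta in the set): holds — descendants of zeta are {beta, eta}; none are in {theta}.
Condition 2 (every backdoor path blocked by {theta}):
  P1: blocked at fork node theta ∈ conditioning set.
{theta} satisfies the backdoor criterion.

Yes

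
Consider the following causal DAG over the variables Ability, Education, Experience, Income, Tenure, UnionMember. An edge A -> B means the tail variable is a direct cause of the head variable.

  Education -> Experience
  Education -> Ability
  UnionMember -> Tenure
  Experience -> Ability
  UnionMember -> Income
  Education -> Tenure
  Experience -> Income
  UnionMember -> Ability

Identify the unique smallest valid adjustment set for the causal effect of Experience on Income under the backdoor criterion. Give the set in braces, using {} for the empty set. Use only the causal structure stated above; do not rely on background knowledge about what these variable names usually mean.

{}

Variables eligible for adjustment (non-descendants of Experience, excluding Experience and Income): {Education, Tenure, UnionMember}.
Backdoor paths from Experience to Income:
  P1: Experience <- Education -> Tenure <- UnionMember -> Income
  P2: Experience <- Education -> Ability <- UnionMember -> Income
Each backdoor path contains an unconditioned collider, so every path is already blocked with the empty conditioning set:
  P1: blocked at collider Tenure (neither it nor any descendant is in the conditioning set).
  P2: blocked at collider Ability (neither it nor any descendant is in the conditioning set).
The empty set is therefore the unique smallest valid set.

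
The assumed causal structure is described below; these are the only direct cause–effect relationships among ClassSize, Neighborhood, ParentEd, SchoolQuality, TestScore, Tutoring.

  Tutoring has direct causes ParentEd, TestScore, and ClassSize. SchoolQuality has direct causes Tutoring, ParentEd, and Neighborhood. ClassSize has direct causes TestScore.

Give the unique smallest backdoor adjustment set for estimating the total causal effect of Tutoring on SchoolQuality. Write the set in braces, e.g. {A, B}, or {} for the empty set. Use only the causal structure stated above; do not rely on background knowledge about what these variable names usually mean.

{ParentEd}

Variables eligible for adjustment (non-descendants of Tutoring, excluding Tutoring and SchoolQuality): {ClassSize, Neighborhood, ParentEd, TestScore}.
Backdoor paths from Tutoring to SchoolQuality:
  P1: Tutoring <- ParentEd -> SchoolQuality
The empty set is not sufficient: P1 (Tutoring <- ParentEd -> SchoolQuality) has no collider blocking it and no conditioned non-collider, so it is open.
Try {ParentEd}:
  P1: blocked at fork node ParentEd ∈ conditioning set.
{ParentEd} contains no descendant of Tutoring and blocks every backdoor path.
No other singleton works — e.g. {Neighborhood} leaves P1 open — so {ParentEd} is the unique smallest valid adjustment set.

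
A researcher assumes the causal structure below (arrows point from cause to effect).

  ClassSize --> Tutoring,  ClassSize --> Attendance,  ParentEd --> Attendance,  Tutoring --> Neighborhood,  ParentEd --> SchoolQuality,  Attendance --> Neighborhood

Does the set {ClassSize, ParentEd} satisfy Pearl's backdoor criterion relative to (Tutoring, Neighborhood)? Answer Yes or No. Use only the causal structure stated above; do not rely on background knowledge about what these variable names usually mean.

Yes

Backdoor paths from Tutoring to Neighborhood (paths whose first edge points into Tutoring):
  P1: Tutoring <- ClassSize -> Attendance -> Neighborhood
Condition 1 (no descendant of Tutoring in the set): holds — descendants of Tutoring are {Neighborhood}; none are in {ClassSize, ParentEd}.
Condition 2 (every backdoor path blocked by {ClassSize, ParentEd}):
  P1: blocked at fork node ClassSize ∈ conditioning set.
{ClassSize, ParentEd} satisfies the backdoor criterion.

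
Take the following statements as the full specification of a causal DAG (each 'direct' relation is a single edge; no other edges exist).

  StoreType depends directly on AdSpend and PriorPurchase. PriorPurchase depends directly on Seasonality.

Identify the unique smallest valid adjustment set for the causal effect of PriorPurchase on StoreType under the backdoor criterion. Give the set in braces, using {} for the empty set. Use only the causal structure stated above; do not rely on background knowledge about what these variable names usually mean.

Variables eligible for adjustment (non-descendants of PriorPurchase, excluding PriorPurchase and StoreType): {AdSpend, Seasonality}.
Backdoor paths from PriorPurchase to StoreType:
  (none)
With no backdoor paths the empty set already satisfies the criterion, and it is trivially minimal.

{}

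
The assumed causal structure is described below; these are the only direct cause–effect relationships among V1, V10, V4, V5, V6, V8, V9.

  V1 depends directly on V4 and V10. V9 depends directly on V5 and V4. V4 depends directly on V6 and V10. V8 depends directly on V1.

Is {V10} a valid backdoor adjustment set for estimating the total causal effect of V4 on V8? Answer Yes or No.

Backdoor paths from V4 to V8 (paths whose first edge points into V4):
  P1: V4 <- V10 -> V1 -> V8
Condition 1 (no descendant of V4 in the set): holds — descendants of V4 are {V1, V8, V9}; none are in {V10}.
Condition 2 (every backdoor path blocked by {V10}):
  P1: blocked at fork node V10 ∈ conditioning set.
{V10} satisfies the backdoor criterion.

Yes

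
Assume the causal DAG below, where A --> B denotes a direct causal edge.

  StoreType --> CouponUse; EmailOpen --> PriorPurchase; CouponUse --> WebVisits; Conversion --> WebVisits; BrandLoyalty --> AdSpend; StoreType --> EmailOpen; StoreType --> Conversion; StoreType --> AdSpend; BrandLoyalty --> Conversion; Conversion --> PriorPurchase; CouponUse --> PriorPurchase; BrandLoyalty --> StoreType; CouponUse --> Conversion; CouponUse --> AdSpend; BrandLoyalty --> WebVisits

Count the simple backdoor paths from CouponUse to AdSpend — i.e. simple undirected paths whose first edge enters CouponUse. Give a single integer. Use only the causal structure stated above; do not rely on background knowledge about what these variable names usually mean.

A backdoor path from CouponUse to AdSpend is any simple undirected path whose first edge points into CouponUse (i.e. leaves CouponUse via a parent).
Parents of CouponUse: {StoreType}.
Enumerating:
  P1: CouponUse <- StoreType <- BrandLoyalty -> AdSpend
  P2: CouponUse <- StoreType -> EmailOpen -> PriorPurchase <- Conversion <- BrandLoyalty -> AdSpend
  P3: CouponUse <- StoreType -> EmailOpen -> PriorPurchase <- Conversion -> WebVisits <- BrandLoyalty -> AdSpend
  P4: CouponUse <- StoreType -> Conversion <- BrandLoyalty -> AdSpend
  P5: CouponUse <- StoreType -> Conversion -> WebVisits <- BrandLoyalty -> AdSpend
  P6: CouponUse <- StoreType -> AdSpend
That exhausts the simple backdoor paths. Count: 6.

6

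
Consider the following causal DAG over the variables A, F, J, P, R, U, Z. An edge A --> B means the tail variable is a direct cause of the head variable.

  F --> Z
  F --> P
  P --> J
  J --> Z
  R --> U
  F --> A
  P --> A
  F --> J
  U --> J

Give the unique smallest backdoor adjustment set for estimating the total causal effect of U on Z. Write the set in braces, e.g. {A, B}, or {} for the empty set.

Variables eligible for adjustment (non-descendants of U, excluding U and Z): {A, F, P, R}.
Backdoor paths from U to Z:
  (none)
With no backdoor paths the empty set already satisfies the criterion, and it is trivially minimal.

{}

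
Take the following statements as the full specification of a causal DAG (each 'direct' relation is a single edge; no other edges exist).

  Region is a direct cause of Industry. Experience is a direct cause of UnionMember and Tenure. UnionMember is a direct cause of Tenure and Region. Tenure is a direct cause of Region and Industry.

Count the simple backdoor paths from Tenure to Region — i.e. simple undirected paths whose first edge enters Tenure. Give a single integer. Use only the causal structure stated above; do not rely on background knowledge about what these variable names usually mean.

2

A backdoor path from Tenure to Region is any simple undirected path whose first edge points into Tenure (i.e. leaves Tenure via a parent).
Parents of Tenure: {Experience, UnionMember}.
Enumerating:
  P1: Tenure <- Experience -> UnionMember -> Region
  P2: Tenure <- UnionMember -> Region
That exhausts the simple backdoor paths. Count: 2.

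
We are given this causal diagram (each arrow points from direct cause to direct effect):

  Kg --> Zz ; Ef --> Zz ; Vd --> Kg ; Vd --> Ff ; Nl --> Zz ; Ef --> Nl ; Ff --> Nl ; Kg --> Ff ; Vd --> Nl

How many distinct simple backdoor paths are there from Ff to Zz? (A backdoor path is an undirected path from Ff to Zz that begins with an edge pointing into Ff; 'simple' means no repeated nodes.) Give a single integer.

6

A backdoor path from Ff to Zz is any simple undirected path whose first edge points into Ff (i.e. leaves Ff via a parent).
Parents of Ff: {Kg, Vd}.
Enumerating:
  P1: Ff <- Vd -> Kg -> Zz
  P2: Ff <- Vd -> Nl <- Ef -> Zz
  P3: Ff <- Vd -> Nl -> Zz
  P4: Ff <- Kg <- Vd -> Nl <- Ef -> Zz
  P5: Ff <- Kg <- Vd -> Nl -> Zz
  P6: Ff <- Kg -> Zz
That exhausts the simple backdoor paths. Count: 6.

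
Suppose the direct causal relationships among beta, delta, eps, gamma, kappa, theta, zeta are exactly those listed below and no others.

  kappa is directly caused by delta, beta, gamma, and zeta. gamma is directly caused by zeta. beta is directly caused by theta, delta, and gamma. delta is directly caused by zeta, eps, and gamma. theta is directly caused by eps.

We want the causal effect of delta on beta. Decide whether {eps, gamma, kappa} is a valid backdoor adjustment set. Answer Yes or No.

Backdoor paths from delta to beta (paths whose first edge points into delta):
  P1: delta <- zeta -> gamma -> beta
  P2: delta <- zeta -> gamma -> kappa <- beta
  P3: delta <- zeta -> kappa <- gamma -> beta
  P4: delta <- zeta -> kappa <- beta
  P5: delta <- eps -> theta -> beta
  P6: delta <- gamma <- zeta -> kappa <- beta
  P7: delta <- gamma -> beta
  P8: delta <- gamma -> kappa <- beta
Condition 1 (no descendant of delta in the set): FAILS — kappa is a descendant of delta.
Condition 2 (every backdoor path blocked by {eps, gamma, kappa}):
  P1: blocked at chain node gamma ∈ conditioning set.
  P2: blocked at chain node gamma ∈ conditioning set.
  P3: blocked at fork node gamma ∈ conditioning set.
  P4: open — collider(s) kappa are conditioned on (or have a conditioned descendant) and no non-collider on the path is in the set.
  P5: blocked at fork node eps ∈ conditioning set.
  P6: blocked at chain node gamma ∈ conditioning set.
  P7: blocked at fork node gamma ∈ conditioning set.
  P8: blocked at fork node gamma ∈ conditioning set.
{eps, gamma, kappa} does not satisfy the backdoor criterion.

No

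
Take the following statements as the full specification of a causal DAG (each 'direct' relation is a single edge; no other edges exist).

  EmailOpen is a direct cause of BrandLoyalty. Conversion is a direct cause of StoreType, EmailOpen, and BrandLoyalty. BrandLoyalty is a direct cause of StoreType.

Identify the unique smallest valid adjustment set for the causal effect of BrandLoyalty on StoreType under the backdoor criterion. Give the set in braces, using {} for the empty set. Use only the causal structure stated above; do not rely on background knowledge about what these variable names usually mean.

{Conversion}

Variables eligible for adjustment (non-descendants of BrandLoyalty, excluding BrandLoyalty and StoreType): {Conversion, EmailOpen}.
Backdoor paths from BrandLoyalty to StoreType:
  P1: BrandLoyalty <- Conversion -> StoreType
  P2: BrandLoyalty <- EmailOpen <- Conversion -> StoreType
The empty set is not sufficient: P1 (BrandLoyalty <- Conversion -> StoreType) has no collider blocking it and no conditioned non-collider, so it is open.
Try {Conversion}:
  P1: blocked at fork node Conversion ∈ conditioning set.
  P2: blocked at fork node Conversion ∈ conditioning set.
{Conversion} contains no descendant of BrandLoyalty and blocks every backdoor path.
No other singleton works — e.g. {EmailOpen} leaves P1 open — so {Conversion} is the unique smallest valid adjustment set.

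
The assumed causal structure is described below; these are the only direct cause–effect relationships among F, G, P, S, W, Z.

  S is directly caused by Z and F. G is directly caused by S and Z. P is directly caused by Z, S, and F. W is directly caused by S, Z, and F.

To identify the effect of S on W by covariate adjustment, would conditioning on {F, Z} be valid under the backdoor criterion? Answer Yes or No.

Yes

Backdoor paths from S to W (paths whose first edge points into S):
  P1: S <- F -> W
  P2: S <- F -> P <- Z -> W
  P3: S <- Z -> W
  P4: S <- Z -> P <- F -> W
Condition 1 (no descendant of S in the set): holds — descendants of S are {G, P, W}; none are in {F, Z}.
Condition 2 (every backdoor path blocked by {F, Z}):
  P1: blocked at fork node F ∈ conditioning set.
  P2: blocked at fork node F ∈ conditioning set.
  P3: blocked at fork node Z ∈ conditioning set.
  P4: blocked at fork node Z ∈ conditioning set.
{F, Z} satisfies the backdoor criterion.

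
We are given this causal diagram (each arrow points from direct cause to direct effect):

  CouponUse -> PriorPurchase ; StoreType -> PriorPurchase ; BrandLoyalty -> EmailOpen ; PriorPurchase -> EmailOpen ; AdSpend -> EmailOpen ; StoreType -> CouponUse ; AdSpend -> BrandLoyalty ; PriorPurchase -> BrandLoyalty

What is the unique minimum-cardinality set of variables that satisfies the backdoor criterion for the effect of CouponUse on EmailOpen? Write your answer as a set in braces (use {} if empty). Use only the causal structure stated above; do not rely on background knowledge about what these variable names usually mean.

Variables eligible for adjustment (non-descendants of CouponUse, excluding CouponUse and EmailOpen): {AdSpend, StoreType}.
Backdoor paths from CouponUse to EmailOpen:
  P1: CouponUse <- StoreType -> PriorPurchase -> BrandLoyalty <- AdSpend -> EmailOpen
  P2: CouponUse <- StoreType -> PriorPurchase -> BrandLoyalty -> EmailOpen
  P3: CouponUse <- StoreType -> PriorPurchase -> EmailOpen
The empty set is not sufficient: P2 (CouponUse <- StoreType -> PriorPurchase -> BrandLoyalty -> EmailOpen) has no collider blocking it and no conditioned non-collider, so it is open.
Try {StoreType}:
  P1: blocked at fork node StoreType ∈ conditioning set.
  P2: blocked at fork node StoreType ∈ conditioning set.
  P3: blocked at fork node StoreType ∈ conditioning set.
{StoreType} contains no descendant of CouponUse and blocks every backdoor path.
No other singleton works — e.g. {AdSpend} leaves P2 open — so {StoreType} is the unique smallest valid adjustment set.

{StoreType}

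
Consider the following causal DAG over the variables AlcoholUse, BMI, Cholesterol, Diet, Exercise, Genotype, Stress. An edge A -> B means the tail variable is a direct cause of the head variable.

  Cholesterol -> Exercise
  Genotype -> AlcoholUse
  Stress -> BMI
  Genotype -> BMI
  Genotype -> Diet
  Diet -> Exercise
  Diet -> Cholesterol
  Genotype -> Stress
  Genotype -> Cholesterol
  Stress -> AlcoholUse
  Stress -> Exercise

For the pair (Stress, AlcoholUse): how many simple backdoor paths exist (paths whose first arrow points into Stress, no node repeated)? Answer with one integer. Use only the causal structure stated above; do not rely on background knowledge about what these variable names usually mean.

A backdoor path from Stress to AlcoholUse is any simple undirected path whose first edge points into Stress (i.e. leaves Stress via a parent).
Parents of Stress: {Genotype}.
Enumerating:
  P1: Stress <- Genotype -> AlcoholUse
That exhausts the simple backdoor paths. Count: 1.

1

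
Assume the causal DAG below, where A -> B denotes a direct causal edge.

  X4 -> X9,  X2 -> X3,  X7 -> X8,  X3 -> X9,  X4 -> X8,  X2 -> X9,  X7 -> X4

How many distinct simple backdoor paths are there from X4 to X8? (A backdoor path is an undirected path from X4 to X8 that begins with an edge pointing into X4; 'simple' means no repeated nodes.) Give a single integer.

A backdoor path from X4 to X8 is any simple undirected path whose first edge points into X4 (i.e. leaves X4 via a parent).
Parents of X4: {X7}.
Enumerating:
  P1: X4 <- X7 -> X8
That exhausts the simple backdoor paths. Count: 1.

1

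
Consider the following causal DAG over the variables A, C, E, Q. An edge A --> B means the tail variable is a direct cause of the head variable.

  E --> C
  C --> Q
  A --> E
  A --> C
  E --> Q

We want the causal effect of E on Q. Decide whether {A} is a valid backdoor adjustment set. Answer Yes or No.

Backdoor paths from E to Q (paths whose first edge points into E):
  P1: E <- A -> C -> Q
Condition 1 (no descendant of E in the set): holds — descendants of E are {C, Q}; none are in {A}.
Condition 2 (every backdoor path blocked by {A}):
  P1: blocked at fork node A ∈ conditioning set.
{A} satisfies the backdoor criterion.

Yes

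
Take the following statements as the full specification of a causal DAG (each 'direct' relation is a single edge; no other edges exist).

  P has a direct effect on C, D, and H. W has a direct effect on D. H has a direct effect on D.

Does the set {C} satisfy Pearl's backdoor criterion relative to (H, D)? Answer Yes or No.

Backdoor paths from H to D (paths whose first edge points into H):
  P1: H <- P -> D
Condition 1 (no descendant of H in the set): holds — descendants of H are {D}; none are in {C}.
Condition 2 (every backdoor path blocked by {C}):
  P1: open — no interior node is in the conditioning set.
{C} does not satisfy the backdoor criterion.

No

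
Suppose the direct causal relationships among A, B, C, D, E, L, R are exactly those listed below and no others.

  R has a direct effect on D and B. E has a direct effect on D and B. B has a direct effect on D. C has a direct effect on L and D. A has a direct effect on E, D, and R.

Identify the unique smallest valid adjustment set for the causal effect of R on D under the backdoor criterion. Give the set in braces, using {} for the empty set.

Variables eligible for adjustment (non-descendants of R, excluding R and D): {A, C, E, L}.
Backdoor paths from R to D:
  P1: R <- A -> E -> B -> D
  P2: R <- A -> E -> D
  P3: R <- A -> D
The empty set is not sufficient: P1 (R <- A -> E -> B -> D) has no collider blocking it and no conditioned non-collider, so it is open.
Try {A}:
  P1: blocked at fork node A ∈ conditioning set.
  P2: blocked at fork node A ∈ conditioning set.
  P3: blocked at fork node A ∈ conditioning set.
{A} contains no descendant of R and blocks every backdoor path.
No other singleton works — e.g. {C} leaves P1 open — so {A} is the unique smallest valid adjustment set.

{A}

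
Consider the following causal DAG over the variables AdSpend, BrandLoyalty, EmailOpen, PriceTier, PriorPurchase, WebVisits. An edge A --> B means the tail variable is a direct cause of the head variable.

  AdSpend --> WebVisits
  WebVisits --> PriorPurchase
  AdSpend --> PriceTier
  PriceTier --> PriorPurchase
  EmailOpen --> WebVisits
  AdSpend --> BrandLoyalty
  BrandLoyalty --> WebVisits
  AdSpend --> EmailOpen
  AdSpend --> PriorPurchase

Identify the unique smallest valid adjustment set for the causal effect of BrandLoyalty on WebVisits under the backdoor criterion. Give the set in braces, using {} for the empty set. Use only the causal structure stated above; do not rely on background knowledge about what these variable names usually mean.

{AdSpend}

Variables eligible for adjustment (non-descendants of BrandLoyalty, excluding BrandLoyalty and WebVisits): {AdSpend, EmailOpen, PriceTier}.
Backdoor paths from BrandLoyalty to WebVisits:
  P1: BrandLoyalty <- AdSpend -> PriceTier -> PriorPurchase <- WebVisits
  P2: BrandLoyalty <- AdSpend -> EmailOpen -> WebVisits
  P3: BrandLoyalty <- AdSpend -> WebVisits
  P4: BrandLoyalty <- AdSpend -> PriorPurchase <- WebVisits
The empty set is not sufficient: P2 (BrandLoyalty <- AdSpend -> EmailOpen -> WebVisits) has no collider blocking it and no conditioned non-collider, so it is open.
Try {AdSpend}:
  P1: blocked at fork node AdSpend ∈ conditioning set.
  P2: blocked at fork node AdSpend ∈ conditioning set.
  P3: blocked at fork node AdSpend ∈ conditioning set.
  P4: blocked at fork node AdSpend ∈ conditioning set.
{AdSpend} contains no descendant of BrandLoyalty and blocks every backdoor path.
No other singleton works — e.g. {PriceTier} leaves P2 open — so {AdSpend} is the unique smallest valid adjustment set.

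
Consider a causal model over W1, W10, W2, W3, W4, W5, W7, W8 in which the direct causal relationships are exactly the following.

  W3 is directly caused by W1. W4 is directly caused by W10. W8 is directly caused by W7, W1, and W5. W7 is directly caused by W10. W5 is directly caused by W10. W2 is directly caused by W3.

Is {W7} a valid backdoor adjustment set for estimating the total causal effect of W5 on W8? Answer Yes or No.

Yes

Backdoor paths from W5 to W8 (paths whose first edge points into W5):
  P1: W5 <- W10 -> W7 -> W8
Condition 1 (no descendant of W5 in the set): holds — descendants of W5 are {W8}; none are in {W7}.
Condition 2 (every backdoor path blocked by {W7}):
  P1: blocked at chain node W7 ∈ conditioning set.
{W7} satisfies the backdoor criterion.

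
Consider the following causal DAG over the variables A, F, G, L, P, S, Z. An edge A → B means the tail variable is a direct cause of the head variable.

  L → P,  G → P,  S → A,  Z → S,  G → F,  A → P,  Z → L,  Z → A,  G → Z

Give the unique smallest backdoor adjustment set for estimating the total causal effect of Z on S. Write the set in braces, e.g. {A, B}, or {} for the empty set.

Variables eligible for adjustment (non-descendants of Z, excluding Z and S): {F, G}.
Backdoor paths from Z to S:
  P1: Z <- G -> P <- A <- S
Each backdoor path contains an unconditioned collider, so every path is already blocked with the empty conditioning set:
  P1: blocked at collider P (neither it nor any descendant is in the conditioning set).
The empty set is therefore the unique smallest valid set.

{}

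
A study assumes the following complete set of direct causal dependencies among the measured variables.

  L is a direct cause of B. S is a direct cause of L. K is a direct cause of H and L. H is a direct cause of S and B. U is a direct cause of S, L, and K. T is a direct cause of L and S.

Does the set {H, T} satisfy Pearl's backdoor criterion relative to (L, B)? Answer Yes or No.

Backdoor paths from L to B (paths whose first edge points into L):
  P1: L <- U -> K -> H -> B
  P2: L <- U -> S <- H -> B
  P3: L <- K <- U -> S <- H -> B
  P4: L <- K -> H -> B
  P5: L <- T -> S <- U -> K -> H -> B
  P6: L <- T -> S <- H -> B
  P7: L <- S <- U -> K -> H -> B
  P8: L <- S <- H -> B
Condition 1 (no descendant of L in the set): holds — descendants of L are {B}; none are in {H, T}.
Condition 2 (every backdoor path blocked by {H, T}):
  P1: blocked at chain node H ∈ conditioning set.
  P2: blocked at collider S (neither it nor any descendant is in the conditioning set).
  P3: blocked at collider S (neither it nor any descendant is in the conditioning set).
  P4: blocked at chain node H ∈ conditioning set.
  P5: blocked at fork node T ∈ conditioning set.
  P6: blocked at fork node T ∈ conditioning set.
  P7: blocked at chain node H ∈ conditioning set.
  P8: blocked at fork node H ∈ conditioning set.
{H, T} satisfies the backdoor criterion.

Yes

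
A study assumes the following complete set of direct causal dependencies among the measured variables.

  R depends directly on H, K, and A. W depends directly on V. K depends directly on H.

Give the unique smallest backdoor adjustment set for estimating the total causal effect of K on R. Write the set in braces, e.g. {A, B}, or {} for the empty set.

Variables eligible for adjustment (non-descendants of K, excluding K and R): {A, H, V, W}.
Backdoor paths from K to R:
  P1: K <- H -> R
The empty set is not sufficient: P1 (K <- H -> R) has no collider blocking it and no conditioned non-collider, so it is open.
Try {H}:
  P1: blocked at fork node H ∈ conditioning set.
{H} contains no descendant of K and blocks every backdoor path.
No other singleton works — e.g. {V} leaves P1 open — so {H} is the unique smallest valid adjustment set.

{H}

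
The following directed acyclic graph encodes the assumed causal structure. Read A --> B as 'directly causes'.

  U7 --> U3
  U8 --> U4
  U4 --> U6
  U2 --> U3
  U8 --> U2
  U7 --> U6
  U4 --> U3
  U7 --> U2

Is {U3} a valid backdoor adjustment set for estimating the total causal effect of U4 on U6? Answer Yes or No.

No

Backdoor paths from U4 to U6 (paths whose first edge points into U4):
  P1: U4 <- U8 -> U2 <- U7 -> U6
  P2: U4 <- U8 -> U2 -> U3 <- U7 -> U6
Condition 1 (no descendant of U4 in the set): FAILS — U3 is a descendant of U4.
Condition 2 (every backdoor path blocked by {U3}):
  P1: open — collider(s) U2 are conditioned on (or have a conditioned descendant) and no non-collider on the path is in the set.
  P2: open — collider(s) U3 are conditioned on (or have a conditioned descendant) and no non-collider on the path is in the set.
{U3} does not satisfy the backdoor criterion.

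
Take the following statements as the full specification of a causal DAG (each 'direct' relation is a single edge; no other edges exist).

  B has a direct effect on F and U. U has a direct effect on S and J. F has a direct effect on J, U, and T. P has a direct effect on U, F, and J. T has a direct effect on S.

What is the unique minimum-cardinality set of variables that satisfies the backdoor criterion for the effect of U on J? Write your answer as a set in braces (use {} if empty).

Variables eligible for adjustment (non-descendants of U, excluding U and J): {B, F, P, T}.
Backdoor paths from U to J:
  P1: U <- P -> F -> J
  P2: U <- P -> J
  P3: U <- B -> F <- P -> J
  P4: U <- B -> F -> J
  P5: U <- F <- P -> J
  P6: U <- F -> J
The empty set is not sufficient: P1 (U <- P -> F -> J) has no collider blocking it and no conditioned non-collider, so it is open.
Try {F, P}:
  P1: blocked at fork node P ∈ conditioning set.
  P2: blocked at fork node P ∈ conditioning set.
  P3: blocked at fork node P ∈ conditioning set.
  P4: blocked at chain node F ∈ conditioning set.
  P5: blocked at chain node F ∈ conditioning set.
  P6: blocked at fork node F ∈ conditioning set.
{F, P} contains no descendant of U and blocks every backdoor path.
Every element of {F, P} is needed (dropping F leaves P4 open; dropping P leaves P2 open), so no proper subset is valid.
Among all size-2 subsets of the eligible variables, only {F, P} blocks every backdoor path, so it is the unique smallest valid adjustment set.

{F, P}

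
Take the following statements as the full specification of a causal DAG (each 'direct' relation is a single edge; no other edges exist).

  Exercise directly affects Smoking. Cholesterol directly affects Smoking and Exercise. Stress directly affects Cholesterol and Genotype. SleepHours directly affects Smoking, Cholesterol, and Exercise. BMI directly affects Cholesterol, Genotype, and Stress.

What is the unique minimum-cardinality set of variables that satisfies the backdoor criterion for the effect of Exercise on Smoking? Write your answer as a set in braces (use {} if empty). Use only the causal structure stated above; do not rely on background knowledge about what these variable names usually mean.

Variables eligible for adjustment (non-descendants of Exercise, excluding Exercise and Smoking): {BMI, Cholesterol, Genotype, SleepHours, Stress}.
Backdoor paths from Exercise to Smoking:
  P1: Exercise <- SleepHours -> Cholesterol -> Smoking
  P2: Exercise <- SleepHours -> Smoking
  P3: Exercise <- Cholesterol <- SleepHours -> Smoking
  P4: Exercise <- Cholesterol -> Smoking
The empty set is not sufficient: P1 (Exercise <- SleepHours -> Cholesterol -> Smoking) has no collider blocking it and no conditioned non-collider, so it is open.
Try {Cholesterol, SleepHours}:
  P1: blocked at fork node SleepHours ∈ conditioning set.
  P2: blocked at fork node SleepHours ∈ conditioning set.
  P3: blocked at chain node Cholesterol ∈ conditioning set.
  P4: blocked at fork node Cholesterol ∈ conditioning set.
{Cholesterol, SleepHours} contains no descendant of Exercise and blocks every backdoor path.
Every element of {Cholesterol, SleepHours} is needed (dropping Cholesterol leaves P4 open; dropping SleepHours leaves P2 open), so no proper subset is valid.
Among all size-2 subsets of the eligible variables, only {Cholesterol, SleepHours} blocks every backdoor path, so it is the unique smallest valid adjustment set.

{Cholesterol, SleepHours}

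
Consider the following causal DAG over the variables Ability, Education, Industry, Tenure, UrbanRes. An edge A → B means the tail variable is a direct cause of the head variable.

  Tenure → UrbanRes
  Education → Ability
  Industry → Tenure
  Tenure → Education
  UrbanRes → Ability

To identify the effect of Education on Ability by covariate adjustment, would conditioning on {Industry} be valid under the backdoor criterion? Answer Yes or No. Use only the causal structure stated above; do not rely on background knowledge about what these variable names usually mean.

Backdoor paths from Education to Ability (paths whose first edge points into Education):
  P1: Education <- Tenure -> UrbanRes -> Ability
Condition 1 (no descendant of Education in the set): holds — descendants of Education are {Ability}; none are in {Industry}.
Condition 2 (every backdoor path blocked by {Industry}):
  P1: open — no interior node is in the conditioning set.
{Industry} does not satisfy the backdoor criterion.

No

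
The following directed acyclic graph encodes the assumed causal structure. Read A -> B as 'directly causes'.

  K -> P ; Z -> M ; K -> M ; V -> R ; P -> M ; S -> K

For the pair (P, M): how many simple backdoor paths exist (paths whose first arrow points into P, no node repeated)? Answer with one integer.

A backdoor path from P to M is any simple undirected path whose first edge points into P (i.e. leaves P via a parent).
Parents of P: {K}.
Enumerating:
  P1: P <- K -> M
That exhausts the simple backdoor paths. Count: 1.

1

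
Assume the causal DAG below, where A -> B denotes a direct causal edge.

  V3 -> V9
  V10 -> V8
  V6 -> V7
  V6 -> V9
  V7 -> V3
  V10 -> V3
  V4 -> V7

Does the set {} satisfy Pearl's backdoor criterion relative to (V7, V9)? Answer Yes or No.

No

Backdoor paths from V7 to V9 (paths whose first edge points into V7):
  P1: V7 <- V6 -> V9
Condition 1 (no descendant of V7 in the set): holds — descendants of V7 are {V3, V9}; none are in {}.
Condition 2 (every backdoor path blocked by {}):
  P1: open — no interior node is in the conditioning set.
{} does not satisfy the backdoor criterion.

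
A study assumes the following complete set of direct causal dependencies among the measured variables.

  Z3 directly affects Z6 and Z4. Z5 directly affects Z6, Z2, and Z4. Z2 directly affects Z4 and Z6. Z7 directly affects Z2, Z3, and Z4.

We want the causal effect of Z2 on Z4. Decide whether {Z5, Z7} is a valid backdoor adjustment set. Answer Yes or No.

Yes

Backdoor paths from Z2 to Z4 (paths whose first edge points into Z2):
  P1: Z2 <- Z5 -> Z6 <- Z3 <- Z7 -> Z4
  P2: Z2 <- Z5 -> Z6 <- Z3 -> Z4
  P3: Z2 <- Z5 -> Z4
  P4: Z2 <- Z7 -> Z3 -> Z6 <- Z5 -> Z4
  P5: Z2 <- Z7 -> Z3 -> Z4
  P6: Z2 <- Z7 -> Z4
Condition 1 (no descendant of Z2 in the set): holds — descendants of Z2 are {Z4, Z6}; none are in {Z5, Z7}.
Condition 2 (every backdoor path blocked by {Z5, Z7}):
  P1: blocked at fork node Z5 ∈ conditioning set.
  P2: blocked at fork node Z5 ∈ conditioning set.
  P3: blocked at fork node Z5 ∈ conditioning set.
  P4: blocked at fork node Z7 ∈ conditioning set.
  P5: blocked at fork node Z7 ∈ conditioning set.
  P6: blocked at fork node Z7 ∈ conditioning set.
{Z5, Z7} satisfies the backdoor criterion.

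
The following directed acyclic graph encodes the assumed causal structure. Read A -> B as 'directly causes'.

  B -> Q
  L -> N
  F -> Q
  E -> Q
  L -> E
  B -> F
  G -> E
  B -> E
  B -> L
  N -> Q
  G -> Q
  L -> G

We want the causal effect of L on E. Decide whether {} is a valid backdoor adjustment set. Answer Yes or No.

No

Backdoor paths from L to E (paths whose first edge points into L):
  P1: L <- B -> F -> Q <- G -> E
  P2: L <- B -> F -> Q <- E
  P3: L <- B -> E
  P4: L <- B -> Q <- G -> E
  P5: L <- B -> Q <- E
Condition 1 (no descendant of L in the set): holds — descendants of L are {E, G, N, Q}; none are in {}.
Condition 2 (every backdoor path blocked by {}):
  P1: blocked at collider Q (neither it nor any descendant is in the conditioning set).
  P2: blocked at collider Q (neither it nor any descendant is in the conditioning set).
  P3: open — no interior node is in the conditioning set.
  P4: blocked at collider Q (neither it nor any descendant is in the conditioning set).
  P5: blocked at collider Q (neither it nor any descendant is in the conditioning set).
{} does not satisfy the backdoor criterion.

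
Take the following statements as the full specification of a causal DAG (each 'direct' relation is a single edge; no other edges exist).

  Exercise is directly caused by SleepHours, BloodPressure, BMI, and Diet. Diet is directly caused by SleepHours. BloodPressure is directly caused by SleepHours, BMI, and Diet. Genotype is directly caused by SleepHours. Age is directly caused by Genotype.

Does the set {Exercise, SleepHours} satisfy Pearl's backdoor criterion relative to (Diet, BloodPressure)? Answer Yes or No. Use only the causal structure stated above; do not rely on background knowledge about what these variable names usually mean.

No

Backdoor paths from Diet to BloodPressure (paths whose first edge points into Diet):
  P1: Diet <- SleepHours -> BloodPressure
  P2: Diet <- SleepHours -> Exercise <- BMI -> BloodPressure
  P3: Diet <- SleepHours -> Exercise <- BloodPressure
Condition 1 (no descendant of Diet in the set): FAILS — Exercise is a descendant of Diet.
Condition 2 (every backdoor path blocked by {Exercise, SleepHours}):
  P1: blocked at fork node SleepHours ∈ conditioning set.
  P2: blocked at fork node SleepHours ∈ conditioning set.
  P3: blocked at fork node SleepHours ∈ conditioning set.
{Exercise, SleepHours} does not satisfy the backdoor criterion.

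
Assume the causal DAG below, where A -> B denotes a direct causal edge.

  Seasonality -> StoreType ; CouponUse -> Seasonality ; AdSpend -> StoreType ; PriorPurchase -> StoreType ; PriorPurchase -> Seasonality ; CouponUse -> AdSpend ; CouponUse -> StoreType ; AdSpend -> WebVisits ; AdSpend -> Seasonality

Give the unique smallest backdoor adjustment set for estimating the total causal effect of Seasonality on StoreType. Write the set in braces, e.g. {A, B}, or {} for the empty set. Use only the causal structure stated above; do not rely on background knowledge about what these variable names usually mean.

{AdSpend, CouponUse, PriorPurchase}

Variables eligible for adjustment (non-descendants of Seasonality, excluding Seasonality and StoreType): {AdSpend, CouponUse, PriorPurchase, WebVisits}.
Backdoor paths from Seasonality to StoreType:
  P1: Seasonality <- CouponUse -> AdSpend -> StoreType
  P2: Seasonality <- CouponUse -> StoreType
  P3: Seasonality <- AdSpend <- CouponUse -> StoreType
  P4: Seasonality <- AdSpend -> StoreType
  P5: Seasonality <- PriorPurchase -> StoreType
The empty set is not sufficient: P1 (Seasonality <- CouponUse -> AdSpend -> StoreType) has no collider blocking it and no conditioned non-collider, so it is open.
Try {AdSpend, CouponUse, PriorPurchase}:
  P1: blocked at fork node CouponUse ∈ conditioning set.
  P2: blocked at fork node CouponUse ∈ conditioning set.
  P3: blocked at chain node AdSpend ∈ conditioning set.
  P4: blocked at fork node AdSpend ∈ conditioning set.
  P5: blocked at fork node PriorPurchase ∈ conditioning set.
{AdSpend, CouponUse, PriorPurchase} contains no descendant of Seasonality and blocks every backdoor path.
Every element of {AdSpend, CouponUse, PriorPurchase} is needed (dropping AdSpend leaves P4 open; dropping CouponUse leaves P2 open; dropping PriorPurchase leaves P5 open), so no proper subset is valid.
Among all size-3 subsets of the eligible variables, only {AdSpend, CouponUse, PriorPurchase} blocks every backdoor path, so it is the unique smallest valid adjustment set.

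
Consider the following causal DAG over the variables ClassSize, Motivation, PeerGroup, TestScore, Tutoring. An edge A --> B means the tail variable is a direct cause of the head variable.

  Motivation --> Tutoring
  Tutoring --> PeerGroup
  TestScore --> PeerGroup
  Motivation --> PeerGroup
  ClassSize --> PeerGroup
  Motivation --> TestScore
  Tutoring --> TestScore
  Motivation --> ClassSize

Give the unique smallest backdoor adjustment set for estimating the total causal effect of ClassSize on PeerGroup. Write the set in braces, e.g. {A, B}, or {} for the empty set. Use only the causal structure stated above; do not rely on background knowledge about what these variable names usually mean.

Variables eligible for adjustment (non-descendants of ClassSize, excluding ClassSize and PeerGroup): {Motivation, TestScore, Tutoring}.
Backdoor paths from ClassSize to PeerGroup:
  P1: ClassSize <- Motivation -> Tutoring -> TestScore -> PeerGroup
  P2: ClassSize <- Motivation -> Tutoring -> PeerGroup
  P3: ClassSize <- Motivation -> TestScore <- Tutoring -> PeerGroup
  P4: ClassSize <- Motivation -> TestScore -> PeerGroup
  P5: ClassSize <- Motivation -> PeerGroup
The empty set is not sufficient: P1 (ClassSize <- Motivation -> Tutoring -> TestScore -> PeerGroup) has no collider blocking it and no conditioned non-collider, so it is open.
Try {Motivation}:
  P1: blocked at fork node Motivation ∈ conditioning set.
  P2: blocked at fork node Motivation ∈ conditioning set.
  P3: blocked at fork node Motivation ∈ conditioning set.
  P4: blocked at fork node Motivation ∈ conditioning set.
  P5: blocked at fork node Motivation ∈ conditioning set.
{Motivation} contains no descendant of ClassSize and blocks every backdoor path.
No other singleton works — e.g. {Tutoring} leaves P4 open — so {Motivation} is the unique smallest valid adjustment set.

{Motivation}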